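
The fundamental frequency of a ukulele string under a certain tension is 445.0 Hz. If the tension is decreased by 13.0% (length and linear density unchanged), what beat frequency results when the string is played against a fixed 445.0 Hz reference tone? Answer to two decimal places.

For a string, f ∝ √T, so the new frequency is 445.0·√0.870 = 415.0684 Hz.
f_beat = |415.0684 − 445.0| = 29.93 Hz.

29.93 Hz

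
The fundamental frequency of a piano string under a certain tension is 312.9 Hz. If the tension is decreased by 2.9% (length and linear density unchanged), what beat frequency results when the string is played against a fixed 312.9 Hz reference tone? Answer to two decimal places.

4.57 Hz

For a string, f ∝ √T, so the new frequency is 312.9·√0.971 = 308.3296 Hz.
f_beat = |308.3296 − 312.9| = 4.57 Hz.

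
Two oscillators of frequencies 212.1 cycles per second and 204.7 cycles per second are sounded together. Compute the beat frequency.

Beats arise from superposition of two nearby frequencies; the beat rate is |f₁ − f₂|.
|212.1 − 204.7| = 7.4 Hz.

7.4 Hz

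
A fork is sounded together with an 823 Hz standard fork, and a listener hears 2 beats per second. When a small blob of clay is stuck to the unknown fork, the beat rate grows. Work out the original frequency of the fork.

821 Hz

|f − 823| = 2, so the fork was at either 821 Hz or 825 Hz.
Adding mass to a fork lowers its frequency; the adjustment lowers the fork's frequency.
The beat rate rose, so the adjustment moved the fork further from 823 Hz — it was already below the reference.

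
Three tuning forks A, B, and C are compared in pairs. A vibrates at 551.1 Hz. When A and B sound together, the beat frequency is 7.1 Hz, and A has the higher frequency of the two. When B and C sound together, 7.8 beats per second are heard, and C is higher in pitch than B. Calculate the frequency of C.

B is below A, so f_B = 551.1 − 7.1 = 544 Hz.
C is above B, so f_C = 544 + 7.8 = 551.8 Hz.

551.8 Hz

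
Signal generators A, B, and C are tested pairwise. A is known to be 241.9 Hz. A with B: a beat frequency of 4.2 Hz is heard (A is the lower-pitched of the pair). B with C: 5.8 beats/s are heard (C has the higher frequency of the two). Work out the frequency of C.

251.9 Hz

B is above A, so f_B = 241.9 + 4.2 = 246.1 Hz.
C is above B, so f_C = 246.1 + 5.8 = 251.9 Hz.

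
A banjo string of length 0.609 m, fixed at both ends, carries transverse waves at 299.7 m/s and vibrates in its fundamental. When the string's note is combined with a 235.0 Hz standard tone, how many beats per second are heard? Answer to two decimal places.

11.06 Hz

For a string fixed at both ends, f_n = n·v/(2L) = 1·299.7/(2·0.609) = 246.0591 Hz.
f_beat = |246.0591 − 235.0| = 11.06 Hz.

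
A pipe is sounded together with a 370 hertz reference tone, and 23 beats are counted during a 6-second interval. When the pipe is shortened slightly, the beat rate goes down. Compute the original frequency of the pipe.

Beat frequency = 23/6 = 3.8333 Hz.
|f − 370| = 3.8333, so the pipe was at either 366.1667 Hz or 373.8333 Hz.
A shorter pipe has a higher fundamental; the adjustment raises the pipe's frequency.
The beat rate fell, so the adjustment moved the pipe toward 370 Hz — it must have started below the reference.

366.1667 Hz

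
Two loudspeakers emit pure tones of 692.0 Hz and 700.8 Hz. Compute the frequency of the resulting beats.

f_beat = |f₁ − f₂|.
|692.0 − 700.8| = 8.8 Hz.

8.8 Hz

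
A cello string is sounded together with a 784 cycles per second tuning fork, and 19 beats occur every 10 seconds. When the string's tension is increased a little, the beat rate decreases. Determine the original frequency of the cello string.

782.1 Hz

Beat frequency = 19/10 = 1.9 Hz.
|f − 784| = 1.9, so the cello string was at either 782.1 Hz or 785.9 Hz.
Higher tension means higher frequency; the adjustment raises the cello string's frequency.
The beat rate fell, so the adjustment moved the cello string toward 784 Hz — it must have started below the reference.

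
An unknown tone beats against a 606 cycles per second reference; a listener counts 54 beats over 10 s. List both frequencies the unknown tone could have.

600.6 Hz or 611.4 Hz

Beat frequency = 54/10 = 5.4 Hz.
|f − 606| = 5.4, so f = 606 ± 5.4.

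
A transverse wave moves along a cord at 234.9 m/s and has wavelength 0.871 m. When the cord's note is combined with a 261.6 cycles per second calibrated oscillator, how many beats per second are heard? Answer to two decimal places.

Source frequency f = v/λ = 234.9/0.871 = 269.6900 Hz.
f_beat = |269.6900 − 261.6| = 8.09 Hz.

8.09 Hz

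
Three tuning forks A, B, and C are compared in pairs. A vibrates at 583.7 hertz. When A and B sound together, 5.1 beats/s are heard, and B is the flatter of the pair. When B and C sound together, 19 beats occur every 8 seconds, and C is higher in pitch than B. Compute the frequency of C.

580.975 Hz

B is below A, so f_B = 583.7 − 5.1 = 578.6 Hz.
B–C: Beat frequency = 19/8 = 2.375 Hz.
C is above B, so f_C = 578.6 + 2.375 = 580.975 Hz.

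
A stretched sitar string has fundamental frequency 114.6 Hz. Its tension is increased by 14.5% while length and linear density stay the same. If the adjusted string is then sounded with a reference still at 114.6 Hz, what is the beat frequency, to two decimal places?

For a string, f ∝ √T, so the new frequency is 114.6·√1.145 = 122.6274 Hz.
f_beat = |122.6274 − 114.6| = 8.03 Hz.

8.03 Hz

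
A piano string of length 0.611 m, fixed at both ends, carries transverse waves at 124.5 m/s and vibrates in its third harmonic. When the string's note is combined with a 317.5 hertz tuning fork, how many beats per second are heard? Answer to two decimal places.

For a string fixed at both ends, f_n = n·v/(2L) = 3·124.5/(2·0.611) = 305.6465 Hz.
f_beat = |305.6465 − 317.5| = 11.85 Hz.

11.85 Hz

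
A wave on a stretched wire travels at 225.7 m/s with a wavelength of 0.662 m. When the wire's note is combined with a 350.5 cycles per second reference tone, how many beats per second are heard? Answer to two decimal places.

Source frequency f = v/λ = 225.7/0.662 = 340.9366 Hz.
f_beat = |340.9366 − 350.5| = 9.56 Hz.

9.56 Hz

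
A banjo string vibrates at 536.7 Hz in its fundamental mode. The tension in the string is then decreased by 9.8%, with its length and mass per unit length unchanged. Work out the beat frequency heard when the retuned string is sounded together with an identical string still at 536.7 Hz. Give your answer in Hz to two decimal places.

For a string, f ∝ √T, so the new frequency is 536.7·√0.902 = 509.7237 Hz.
f_beat = |509.7237 − 536.7| = 26.98 Hz.

26.98 Hz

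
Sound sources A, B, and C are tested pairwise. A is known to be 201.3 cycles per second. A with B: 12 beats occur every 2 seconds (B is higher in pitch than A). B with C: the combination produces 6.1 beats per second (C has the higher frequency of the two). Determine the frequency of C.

213.4 Hz

A–B: Beat frequency = 12/2 = 6 Hz.
B is above A, so f_B = 201.3 + 6 = 207.3 Hz.
C is above B, so f_C = 207.3 + 6.1 = 213.4 Hz.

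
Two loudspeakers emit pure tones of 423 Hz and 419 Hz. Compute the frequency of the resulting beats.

4 Hz

The beat frequency equals the magnitude of the frequency difference.
|423 − 419| = 4 Hz.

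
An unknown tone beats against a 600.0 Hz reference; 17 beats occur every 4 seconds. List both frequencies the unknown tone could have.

Beat frequency = 17/4 = 4.25 Hz.
|f − 600.0| = 4.25, so f = 600.0 ± 4.25.

595.75 Hz or 604.25 Hz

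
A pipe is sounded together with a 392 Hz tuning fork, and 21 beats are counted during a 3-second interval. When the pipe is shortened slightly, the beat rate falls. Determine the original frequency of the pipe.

Beat frequency = 21/3 = 7 Hz.
|f − 392| = 7, so the pipe was at either 385 Hz or 399 Hz.
A shorter pipe has a higher fundamental; the adjustment raises the pipe's frequency.
The beat rate fell, so the adjustment moved the pipe toward 392 Hz — it must have started below the reference.

385 Hz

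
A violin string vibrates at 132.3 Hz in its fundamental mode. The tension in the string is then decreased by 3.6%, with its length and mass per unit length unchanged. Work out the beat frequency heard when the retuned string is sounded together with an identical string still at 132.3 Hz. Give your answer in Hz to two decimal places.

2.40 Hz

For a string, f ∝ √T, so the new frequency is 132.3·√0.964 = 129.8968 Hz.
f_beat = |129.8968 − 132.3| = 2.40 Hz.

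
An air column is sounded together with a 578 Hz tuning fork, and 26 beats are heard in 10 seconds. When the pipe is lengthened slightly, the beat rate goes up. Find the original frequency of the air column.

Beat frequency = 26/10 = 2.6 Hz.
|f − 578| = 2.6, so the air column was at either 575.4 Hz or 580.6 Hz.
A longer pipe has a lower fundamental; the adjustment lowers the air column's frequency.
The beat rate rose, so the adjustment moved the air column further from 578 Hz — it was already below the reference.

575.4 Hz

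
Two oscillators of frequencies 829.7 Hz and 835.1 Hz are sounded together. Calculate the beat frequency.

5.4 Hz

The beat frequency equals the magnitude of the frequency difference.
|829.7 − 835.1| = 5.4 Hz.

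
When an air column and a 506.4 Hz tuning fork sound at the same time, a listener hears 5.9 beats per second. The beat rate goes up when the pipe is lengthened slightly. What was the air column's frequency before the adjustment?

|f − 506.4| = 5.9, so the air column was at either 500.5 Hz or 512.3 Hz.
A longer pipe has a lower fundamental; the adjustment lowers the air column's frequency.
The beat rate rose, so the adjustment moved the air column further from 506.4 Hz — it was already below the reference.

500.5 Hz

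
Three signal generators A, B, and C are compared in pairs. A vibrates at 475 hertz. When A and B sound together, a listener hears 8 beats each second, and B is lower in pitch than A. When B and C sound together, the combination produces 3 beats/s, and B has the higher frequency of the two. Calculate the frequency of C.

B is below A, so f_B = 475 − 8 = 467 Hz.
C is below B, so f_C = 467 − 3 = 464 Hz.

464 Hz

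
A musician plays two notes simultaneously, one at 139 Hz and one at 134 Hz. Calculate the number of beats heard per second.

The beat frequency equals the magnitude of the frequency difference.
|139 − 134| = 5 Hz.

5 Hz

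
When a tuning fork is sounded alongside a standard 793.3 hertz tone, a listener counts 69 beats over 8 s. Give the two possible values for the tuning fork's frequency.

784.675 Hz or 801.925 Hz

Beat frequency = 69/8 = 8.625 Hz.
|f − 793.3| = 8.625, so f = 793.3 ± 8.625.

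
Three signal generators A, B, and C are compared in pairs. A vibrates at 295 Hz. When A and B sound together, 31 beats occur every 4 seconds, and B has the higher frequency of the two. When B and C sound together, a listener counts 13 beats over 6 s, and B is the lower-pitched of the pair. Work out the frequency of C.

304.9167 Hz

A–B: Beat frequency = 31/4 = 7.75 Hz.
B is above A, so f_B = 295 + 7.75 = 302.75 Hz.
B–C: Beat frequency = 13/6 = 2.1667 Hz.
C is above B, so f_C = 302.75 + 2.1667 = 304.9167 Hz.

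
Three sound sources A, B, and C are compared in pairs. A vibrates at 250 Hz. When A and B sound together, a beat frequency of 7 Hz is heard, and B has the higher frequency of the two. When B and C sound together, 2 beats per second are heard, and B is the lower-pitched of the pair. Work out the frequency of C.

B is above A, so f_B = 250 + 7 = 257 Hz.
C is above B, so f_C = 257 + 2 = 259 Hz.

259 Hz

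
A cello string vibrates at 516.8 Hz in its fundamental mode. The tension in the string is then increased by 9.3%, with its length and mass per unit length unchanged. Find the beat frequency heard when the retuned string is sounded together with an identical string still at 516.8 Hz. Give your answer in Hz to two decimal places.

23.50 Hz

For a string, f ∝ √T, so the new frequency is 516.8·√1.093 = 540.2970 Hz.
f_beat = |540.2970 − 516.8| = 23.50 Hz.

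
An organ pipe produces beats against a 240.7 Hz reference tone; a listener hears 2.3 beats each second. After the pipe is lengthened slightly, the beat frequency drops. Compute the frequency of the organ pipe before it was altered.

|f − 240.7| = 2.3, so the organ pipe was at either 238.4 Hz or 243 Hz.
A longer pipe has a lower fundamental; the adjustment lowers the organ pipe's frequency.
The beat rate fell, so the adjustment moved the organ pipe toward 240.7 Hz — it must have started above the reference.

243 Hz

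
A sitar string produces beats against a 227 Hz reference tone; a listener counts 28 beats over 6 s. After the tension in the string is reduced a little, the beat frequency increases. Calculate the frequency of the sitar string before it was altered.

222.3333 Hz

Beat frequency = 28/6 = 4.6667 Hz.
|f − 227| = 4.6667, so the sitar string was at either 222.3333 Hz or 231.6667 Hz.
Lower tension means lower frequency; the adjustment lowers the sitar string's frequency.
The beat rate rose, so the adjustment moved the sitar string further from 227 Hz — it was already below the reference.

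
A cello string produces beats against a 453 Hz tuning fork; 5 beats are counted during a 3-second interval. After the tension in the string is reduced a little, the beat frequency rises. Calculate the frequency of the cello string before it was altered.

Beat frequency = 5/3 = 1.6667 Hz.
|f − 453| = 1.6667, so the cello string was at either 451.3333 Hz or 454.6667 Hz.
Lower tension means lower frequency; the adjustment lowers the cello string's frequency.
The beat rate rose, so the adjustment moved the cello string further from 453 Hz — it was already below the reference.

451.3333 Hz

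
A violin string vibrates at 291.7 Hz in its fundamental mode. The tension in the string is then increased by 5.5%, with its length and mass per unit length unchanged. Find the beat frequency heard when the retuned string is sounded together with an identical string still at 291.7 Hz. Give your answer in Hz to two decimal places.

For a string, f ∝ √T, so the new frequency is 291.7·√1.055 = 299.6144 Hz.
f_beat = |299.6144 − 291.7| = 7.91 Hz.

7.91 Hz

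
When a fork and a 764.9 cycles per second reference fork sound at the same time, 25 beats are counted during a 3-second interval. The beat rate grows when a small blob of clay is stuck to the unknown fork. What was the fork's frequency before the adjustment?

Beat frequency = 25/3 = 8.3333 Hz.
|f − 764.9| = 8.3333, so the fork was at either 756.5667 Hz or 773.2333 Hz.
Adding mass to a fork lowers its frequency; the adjustment lowers the fork's frequency.
The beat rate rose, so the adjustment moved the fork further from 764.9 Hz — it was already below the reference.

756.5667 Hz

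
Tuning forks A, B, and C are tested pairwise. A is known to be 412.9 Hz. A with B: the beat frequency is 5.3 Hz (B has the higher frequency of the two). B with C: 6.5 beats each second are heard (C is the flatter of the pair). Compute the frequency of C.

B is above A, so f_B = 412.9 + 5.3 = 418.2 Hz.
C is below B, so f_C = 418.2 − 6.5 = 411.7 Hz.

411.7 Hz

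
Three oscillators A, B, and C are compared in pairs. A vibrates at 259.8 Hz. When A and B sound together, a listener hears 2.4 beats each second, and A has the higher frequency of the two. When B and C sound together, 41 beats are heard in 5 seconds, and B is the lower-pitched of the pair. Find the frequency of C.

B is below A, so f_B = 259.8 − 2.4 = 257.4 Hz.
B–C: Beat frequency = 41/5 = 8.2 Hz.
C is above B, so f_C = 257.4 + 8.2 = 265.6 Hz.

265.6 Hz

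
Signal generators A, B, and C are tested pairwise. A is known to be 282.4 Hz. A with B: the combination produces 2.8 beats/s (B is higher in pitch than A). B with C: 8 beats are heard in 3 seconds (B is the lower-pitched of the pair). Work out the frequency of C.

287.8667 Hz

B is above A, so f_B = 282.4 + 2.8 = 285.2 Hz.
B–C: Beat frequency = 8/3 = 2.6667 Hz.
C is above B, so f_C = 285.2 + 2.6667 = 287.8667 Hz.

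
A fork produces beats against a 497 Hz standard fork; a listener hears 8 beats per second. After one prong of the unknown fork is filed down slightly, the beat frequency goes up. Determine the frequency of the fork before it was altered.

505 Hz

|f − 497| = 8, so the fork was at either 489 Hz or 505 Hz.
Filing a prong removes mass and raises the fork's frequency; the adjustment raises the fork's frequency.
The beat rate rose, so the adjustment moved the fork further from 497 Hz — it was already above the reference.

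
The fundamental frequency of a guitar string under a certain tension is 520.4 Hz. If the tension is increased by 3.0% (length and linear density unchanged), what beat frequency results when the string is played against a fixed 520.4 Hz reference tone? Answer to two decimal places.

For a string, f ∝ √T, so the new frequency is 520.4·√1.030 = 528.1483 Hz.
f_beat = |528.1483 − 520.4| = 7.75 Hz.

7.75 Hz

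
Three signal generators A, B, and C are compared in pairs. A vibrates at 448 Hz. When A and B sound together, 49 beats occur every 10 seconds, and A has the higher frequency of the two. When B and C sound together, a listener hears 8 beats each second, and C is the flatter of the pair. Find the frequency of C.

A–B: Beat frequency = 49/10 = 4.9 Hz.
B is below A, so f_B = 448 − 4.9 = 443.1 Hz.
C is below B, so f_C = 443.1 − 8 = 435.1 Hz.

435.1 Hz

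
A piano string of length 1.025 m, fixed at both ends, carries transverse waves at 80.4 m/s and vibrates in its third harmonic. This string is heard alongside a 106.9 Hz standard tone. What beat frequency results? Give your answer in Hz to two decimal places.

10.76 Hz

For a string fixed at both ends, f_n = n·v/(2L) = 3·80.4/(2·1.025) = 117.6585 Hz.
f_beat = |117.6585 − 106.9| = 10.76 Hz.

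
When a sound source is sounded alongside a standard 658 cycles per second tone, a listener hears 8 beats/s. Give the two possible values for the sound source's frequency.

|f − 658| = 8, so f = 658 ± 8.

650 Hz or 666 Hz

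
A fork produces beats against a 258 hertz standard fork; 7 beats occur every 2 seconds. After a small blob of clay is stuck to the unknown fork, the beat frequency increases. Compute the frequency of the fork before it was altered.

254.5 Hz

Beat frequency = 7/2 = 3.5 Hz.
|f − 258| = 3.5, so the fork was at either 254.5 Hz or 261.5 Hz.
Adding mass to a fork lowers its frequency; the adjustment lowers the fork's frequency.
The beat rate rose, so the adjustment moved the fork further from 258 Hz — it was already below the reference.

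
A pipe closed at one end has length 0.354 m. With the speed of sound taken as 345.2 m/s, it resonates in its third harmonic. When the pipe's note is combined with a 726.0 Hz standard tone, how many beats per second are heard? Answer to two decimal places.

Closed pipe (odd harmonics): f_n = n·v/(4L) = 3·345.2/(4·0.354) = 731.3559 Hz.
f_beat = |731.3559 − 726.0| = 5.36 Hz.

5.36 Hz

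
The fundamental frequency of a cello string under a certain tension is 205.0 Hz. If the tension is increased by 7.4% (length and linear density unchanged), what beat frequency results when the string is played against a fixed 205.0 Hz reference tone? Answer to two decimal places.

For a string, f ∝ √T, so the new frequency is 205.0·√1.074 = 212.4496 Hz.
f_beat = |212.4496 − 205.0| = 7.45 Hz.

7.45 Hz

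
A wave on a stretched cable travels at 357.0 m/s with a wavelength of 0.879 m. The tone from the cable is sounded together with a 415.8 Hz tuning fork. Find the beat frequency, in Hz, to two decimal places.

9.66 Hz

Source frequency f = v/λ = 357.0/0.879 = 406.1433 Hz.
f_beat = |406.1433 − 415.8| = 9.66 Hz.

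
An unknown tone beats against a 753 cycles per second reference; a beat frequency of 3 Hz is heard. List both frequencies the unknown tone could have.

750 Hz or 756 Hz

|f − 753| = 3, so f = 753 ± 3.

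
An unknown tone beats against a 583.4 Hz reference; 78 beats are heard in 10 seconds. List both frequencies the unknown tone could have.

575.6 Hz or 591.2 Hz

Beat frequency = 78/10 = 7.8 Hz.
|f − 583.4| = 7.8, so f = 583.4 ± 7.8.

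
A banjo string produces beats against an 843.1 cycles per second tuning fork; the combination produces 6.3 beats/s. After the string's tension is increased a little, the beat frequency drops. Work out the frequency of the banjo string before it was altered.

836.8 Hz

|f − 843.1| = 6.3, so the banjo string was at either 836.8 Hz or 849.4 Hz.
Higher tension means higher frequency; the adjustment raises the banjo string's frequency.
The beat rate fell, so the adjustment moved the banjo string toward 843.1 Hz — it must have started below the reference.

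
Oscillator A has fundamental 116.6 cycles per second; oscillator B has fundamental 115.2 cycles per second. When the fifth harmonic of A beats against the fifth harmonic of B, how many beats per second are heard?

7.0 Hz

Fifth harmonic of the first: 5·116.6 = 583.0 Hz.
Fifth harmonic of the second: 5·115.2 = 576.0 Hz.
f_beat = |583.0 − 576.0| = 7.0 Hz.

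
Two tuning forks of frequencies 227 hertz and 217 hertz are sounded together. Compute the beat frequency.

f_beat = |f₁ − f₂|.
|227 − 217| = 10 Hz.

10 Hz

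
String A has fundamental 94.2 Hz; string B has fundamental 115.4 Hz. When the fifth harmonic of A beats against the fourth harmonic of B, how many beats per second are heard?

9.4 Hz

Fifth harmonic of the first: 5·94.2 = 471.0 Hz.
Fourth harmonic of the second: 4·115.4 = 461.6 Hz.
f_beat = |471.0 − 461.6| = 9.4 Hz.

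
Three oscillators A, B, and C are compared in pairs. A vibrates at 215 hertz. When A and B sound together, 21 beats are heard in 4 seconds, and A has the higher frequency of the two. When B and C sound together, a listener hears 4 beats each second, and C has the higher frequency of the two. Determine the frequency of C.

A–B: Beat frequency = 21/4 = 5.25 Hz.
B is below A, so f_B = 215 − 5.25 = 209.75 Hz.
C is above B, so f_C = 209.75 + 4 = 213.75 Hz.

213.75 Hz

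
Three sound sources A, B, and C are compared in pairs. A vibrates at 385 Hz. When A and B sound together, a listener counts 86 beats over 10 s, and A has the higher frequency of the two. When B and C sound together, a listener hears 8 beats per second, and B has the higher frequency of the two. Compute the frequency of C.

A–B: Beat frequency = 86/10 = 8.6 Hz.
B is below A, so f_B = 385 − 8.6 = 376.4 Hz.
C is below B, so f_C = 376.4 − 8 = 368.4 Hz.

368.4 Hz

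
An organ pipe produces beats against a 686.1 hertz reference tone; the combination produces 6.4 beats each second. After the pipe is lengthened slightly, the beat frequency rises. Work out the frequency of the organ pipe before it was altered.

679.7 Hz

|f − 686.1| = 6.4, so the organ pipe was at either 679.7 Hz or 692.5 Hz.
A longer pipe has a lower fundamental; the adjustment lowers the organ pipe's frequency.
The beat rate rose, so the adjustment moved the organ pipe further from 686.1 Hz — it was already below the reference.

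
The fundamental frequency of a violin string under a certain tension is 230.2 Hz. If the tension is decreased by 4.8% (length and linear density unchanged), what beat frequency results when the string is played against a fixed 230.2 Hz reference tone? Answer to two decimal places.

For a string, f ∝ √T, so the new frequency is 230.2·√0.952 = 224.6073 Hz.
f_beat = |224.6073 − 230.2| = 5.59 Hz.

5.59 Hz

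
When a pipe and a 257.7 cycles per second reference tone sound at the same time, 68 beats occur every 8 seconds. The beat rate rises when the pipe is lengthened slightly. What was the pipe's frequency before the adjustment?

Beat frequency = 68/8 = 8.5 Hz.
|f − 257.7| = 8.5, so the pipe was at either 249.2 Hz or 266.2 Hz.
A longer pipe has a lower fundamental; the adjustment lowers the pipe's frequency.
The beat rate rose, so the adjustment moved the pipe further from 257.7 Hz — it was already below the reference.

249.2 Hz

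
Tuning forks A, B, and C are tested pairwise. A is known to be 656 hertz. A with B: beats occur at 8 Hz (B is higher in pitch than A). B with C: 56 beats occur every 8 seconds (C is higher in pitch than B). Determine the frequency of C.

671 Hz

B is above A, so f_B = 656 + 8 = 664 Hz.
B–C: Beat frequency = 56/8 = 7 Hz.
C is above B, so f_C = 664 + 7 = 671 Hz.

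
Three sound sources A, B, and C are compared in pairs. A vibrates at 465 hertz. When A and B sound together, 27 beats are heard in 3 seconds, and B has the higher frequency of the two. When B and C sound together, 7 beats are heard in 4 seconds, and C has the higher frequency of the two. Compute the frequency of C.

475.75 Hz

A–B: Beat frequency = 27/3 = 9 Hz.
B is above A, so f_B = 465 + 9 = 474 Hz.
B–C: Beat frequency = 7/4 = 1.75 Hz.
C is above B, so f_C = 474 + 1.75 = 475.75 Hz.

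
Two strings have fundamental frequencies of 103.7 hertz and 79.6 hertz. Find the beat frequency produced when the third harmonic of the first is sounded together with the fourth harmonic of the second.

Third harmonic of the first: 3·103.7 = 311.1 Hz.
Fourth harmonic of the second: 4·79.6 = 318.4 Hz.
f_beat = |311.1 − 318.4| = 7.3 Hz.

7.3 Hz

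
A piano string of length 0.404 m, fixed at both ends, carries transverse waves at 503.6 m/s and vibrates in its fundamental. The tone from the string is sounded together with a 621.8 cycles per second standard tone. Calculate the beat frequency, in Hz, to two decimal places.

For a string fixed at both ends, f_n = n·v/(2L) = 1·503.6/(2·0.404) = 623.2673 Hz.
f_beat = |623.2673 − 621.8| = 1.47 Hz.

1.47 Hz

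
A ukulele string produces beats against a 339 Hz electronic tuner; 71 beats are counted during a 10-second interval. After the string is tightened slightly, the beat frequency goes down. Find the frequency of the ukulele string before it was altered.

Beat frequency = 71/10 = 7.1 Hz.
|f − 339| = 7.1, so the ukulele string was at either 331.9 Hz or 346.1 Hz.
Increasing tension raises a string's frequency; the adjustment raises the ukulele string's frequency.
The beat rate fell, so the adjustment moved the ukulele string toward 339 Hz — it must have started below the reference.

331.9 Hz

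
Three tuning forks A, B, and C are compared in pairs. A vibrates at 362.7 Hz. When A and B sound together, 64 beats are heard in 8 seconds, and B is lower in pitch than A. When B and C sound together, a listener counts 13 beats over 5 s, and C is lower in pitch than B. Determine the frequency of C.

A–B: Beat frequency = 64/8 = 8 Hz.
B is below A, so f_B = 362.7 − 8 = 354.7 Hz.
B–C: Beat frequency = 13/5 = 2.6 Hz.
C is below B, so f_C = 354.7 − 2.6 = 352.1 Hz.

352.1 Hz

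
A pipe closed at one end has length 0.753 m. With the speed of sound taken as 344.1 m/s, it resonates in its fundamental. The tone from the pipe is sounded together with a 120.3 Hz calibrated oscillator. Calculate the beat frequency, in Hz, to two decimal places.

Closed pipe (odd harmonics): f_n = n·v/(4L) = 1·344.1/(4·0.753) = 114.2430 Hz.
f_beat = |114.2430 − 120.3| = 6.06 Hz.

6.06 Hz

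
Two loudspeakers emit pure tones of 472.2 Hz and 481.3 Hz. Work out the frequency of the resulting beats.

9.1 Hz

The beat frequency equals the magnitude of the frequency difference.
|472.2 − 481.3| = 9.1 Hz.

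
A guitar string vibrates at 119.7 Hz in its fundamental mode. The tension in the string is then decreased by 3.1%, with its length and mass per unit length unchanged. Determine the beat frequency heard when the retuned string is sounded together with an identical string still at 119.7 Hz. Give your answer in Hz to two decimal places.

1.87 Hz

For a string, f ∝ √T, so the new frequency is 119.7·√0.969 = 117.8300 Hz.
f_beat = |117.8300 − 119.7| = 1.87 Hz.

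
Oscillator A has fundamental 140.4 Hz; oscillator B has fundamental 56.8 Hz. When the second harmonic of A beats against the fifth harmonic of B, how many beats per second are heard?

Second harmonic of the first: 2·140.4 = 280.8 Hz.
Fifth harmonic of the second: 5·56.8 = 284.0 Hz.
f_beat = |280.8 − 284.0| = 3.2 Hz.

3.2 Hz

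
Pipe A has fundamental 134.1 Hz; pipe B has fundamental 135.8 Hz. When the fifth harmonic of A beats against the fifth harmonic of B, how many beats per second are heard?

Fifth harmonic of the first: 5·134.1 = 670.5 Hz.
Fifth harmonic of the second: 5·135.8 = 679.0 Hz.
f_beat = |670.5 − 679.0| = 8.5 Hz.

8.5 Hz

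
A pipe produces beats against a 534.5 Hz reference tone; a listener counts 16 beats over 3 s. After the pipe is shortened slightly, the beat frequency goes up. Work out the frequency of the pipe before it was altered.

Beat frequency = 16/3 = 5.3333 Hz.
|f − 534.5| = 5.3333, so the pipe was at either 529.1667 Hz or 539.8333 Hz.
A shorter pipe has a higher fundamental; the adjustment raises the pipe's frequency.
The beat rate rose, so the adjustment moved the pipe further from 534.5 Hz — it was already above the reference.

539.8333 Hz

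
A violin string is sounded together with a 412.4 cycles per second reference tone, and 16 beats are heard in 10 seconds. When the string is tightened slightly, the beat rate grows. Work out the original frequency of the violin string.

Beat frequency = 16/10 = 1.6 Hz.
|f − 412.4| = 1.6, so the violin string was at either 410.8 Hz or 414 Hz.
Increasing tension raises a string's frequency; the adjustment raises the violin string's frequency.
The beat rate rose, so the adjustment moved the violin string further from 412.4 Hz — it was already above the reference.

414 Hz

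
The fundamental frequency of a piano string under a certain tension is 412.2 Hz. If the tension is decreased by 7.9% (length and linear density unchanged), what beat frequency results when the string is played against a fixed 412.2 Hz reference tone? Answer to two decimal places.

For a string, f ∝ √T, so the new frequency is 412.2·√0.921 = 395.5832 Hz.
f_beat = |395.5832 − 412.2| = 16.62 Hz.

16.62 Hz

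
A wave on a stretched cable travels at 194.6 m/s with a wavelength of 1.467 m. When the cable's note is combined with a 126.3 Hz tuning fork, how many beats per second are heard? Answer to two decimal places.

Source frequency f = v/λ = 194.6/1.467 = 132.6517 Hz.
f_beat = |132.6517 − 126.3| = 6.35 Hz.

6.35 Hz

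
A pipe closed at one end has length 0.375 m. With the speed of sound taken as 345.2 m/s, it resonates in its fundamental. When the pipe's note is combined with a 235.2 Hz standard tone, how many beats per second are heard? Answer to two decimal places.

Closed pipe (odd harmonics): f_n = n·v/(4L) = 1·345.2/(4·0.375) = 230.1333 Hz.
f_beat = |230.1333 − 235.2| = 5.07 Hz.

5.07 Hz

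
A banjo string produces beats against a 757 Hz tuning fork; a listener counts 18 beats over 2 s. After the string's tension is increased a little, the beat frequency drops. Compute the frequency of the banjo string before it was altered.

748 Hz

Beat frequency = 18/2 = 9 Hz.
|f − 757| = 9, so the banjo string was at either 748 Hz or 766 Hz.
Higher tension means higher frequency; the adjustment raises the banjo string's frequency.
The beat rate fell, so the adjustment moved the banjo string toward 757 Hz — it must have started below the reference.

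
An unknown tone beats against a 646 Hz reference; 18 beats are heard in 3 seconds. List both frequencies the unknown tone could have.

Beat frequency = 18/3 = 6 Hz.
|f − 646| = 6, so f = 646 ± 6.

640 Hz or 652 Hz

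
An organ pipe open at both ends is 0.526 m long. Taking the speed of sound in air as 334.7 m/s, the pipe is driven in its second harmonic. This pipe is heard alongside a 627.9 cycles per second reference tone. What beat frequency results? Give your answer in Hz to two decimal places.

Open pipe: f_n = n·v/(2L) = 2·334.7/(2·0.526) = 636.3118 Hz.
f_beat = |636.3118 − 627.9| = 8.41 Hz.

8.41 Hz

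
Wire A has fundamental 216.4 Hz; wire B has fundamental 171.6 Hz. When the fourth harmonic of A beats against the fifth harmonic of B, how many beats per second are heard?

Fourth harmonic of the first: 4·216.4 = 865.6 Hz.
Fifth harmonic of the second: 5·171.6 = 858.0 Hz.
f_beat = |865.6 − 858.0| = 7.6 Hz.

7.6 Hz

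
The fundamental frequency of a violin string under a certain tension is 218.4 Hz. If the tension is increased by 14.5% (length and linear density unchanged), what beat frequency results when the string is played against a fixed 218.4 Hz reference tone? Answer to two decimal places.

For a string, f ∝ √T, so the new frequency is 218.4·√1.145 = 233.6982 Hz.
f_beat = |233.6982 − 218.4| = 15.30 Hz.

15.30 Hz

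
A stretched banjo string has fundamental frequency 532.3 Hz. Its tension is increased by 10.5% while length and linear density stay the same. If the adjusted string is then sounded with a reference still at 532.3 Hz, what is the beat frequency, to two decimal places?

27.25 Hz

For a string, f ∝ √T, so the new frequency is 532.3·√1.105 = 559.5483 Hz.
f_beat = |559.5483 − 532.3| = 27.25 Hz.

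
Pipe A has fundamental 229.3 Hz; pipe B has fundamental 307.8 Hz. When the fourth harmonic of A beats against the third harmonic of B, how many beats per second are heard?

6.2 Hz

Fourth harmonic of the first: 4·229.3 = 917.2 Hz.
Third harmonic of the second: 3·307.8 = 923.4 Hz.
f_beat = |917.2 − 923.4| = 6.2 Hz.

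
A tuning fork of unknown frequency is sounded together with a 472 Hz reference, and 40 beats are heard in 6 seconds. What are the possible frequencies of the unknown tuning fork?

Beat frequency = 40/6 = 6.6667 Hz.
|f − 472| = 6.6667, so f = 472 ± 6.6667.

465.3333 Hz or 478.6667 Hz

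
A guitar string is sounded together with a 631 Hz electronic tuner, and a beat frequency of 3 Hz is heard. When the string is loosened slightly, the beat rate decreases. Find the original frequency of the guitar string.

|f − 631| = 3, so the guitar string was at either 628 Hz or 634 Hz.
Reducing tension lowers a string's frequency; the adjustment lowers the guitar string's frequency.
The beat rate fell, so the adjustment moved the guitar string toward 631 Hz — it must have started above the reference.

634 Hz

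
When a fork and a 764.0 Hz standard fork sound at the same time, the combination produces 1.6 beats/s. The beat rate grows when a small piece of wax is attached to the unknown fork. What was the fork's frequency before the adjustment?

|f − 764.0| = 1.6, so the fork was at either 762.4 Hz or 765.6 Hz.
Loading a fork with wax lowers its frequency; the adjustment lowers the fork's frequency.
The beat rate rose, so the adjustment moved the fork further from 764.0 Hz — it was already below the reference.

762.4 Hz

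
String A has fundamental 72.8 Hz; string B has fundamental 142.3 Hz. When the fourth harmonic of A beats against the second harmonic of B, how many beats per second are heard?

Fourth harmonic of the first: 4·72.8 = 291.2 Hz.
Second harmonic of the second: 2·142.3 = 284.6 Hz.
f_beat = |291.2 − 284.6| = 6.6 Hz.

6.6 Hz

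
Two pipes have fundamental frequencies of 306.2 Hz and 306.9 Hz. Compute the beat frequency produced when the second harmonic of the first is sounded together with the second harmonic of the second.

Second harmonic of the first: 2·306.2 = 612.4 Hz.
Second harmonic of the second: 2·306.9 = 613.8 Hz.
f_beat = |612.4 − 613.8| = 1.4 Hz.

1.4 Hz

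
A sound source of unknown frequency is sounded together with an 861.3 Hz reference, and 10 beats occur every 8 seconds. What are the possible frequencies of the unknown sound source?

860.05 Hz or 862.55 Hz

Beat frequency = 10/8 = 1.25 Hz.
|f − 861.3| = 1.25, so f = 861.3 ± 1.25.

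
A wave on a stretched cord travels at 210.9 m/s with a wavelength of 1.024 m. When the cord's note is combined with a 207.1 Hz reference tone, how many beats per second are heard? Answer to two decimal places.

1.14 Hz

Source frequency f = v/λ = 210.9/1.024 = 205.9570 Hz.
f_beat = |205.9570 − 207.1| = 1.14 Hz.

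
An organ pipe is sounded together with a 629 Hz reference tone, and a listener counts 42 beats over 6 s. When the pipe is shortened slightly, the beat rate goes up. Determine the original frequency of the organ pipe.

Beat frequency = 42/6 = 7 Hz.
|f − 629| = 7, so the organ pipe was at either 622 Hz or 636 Hz.
A shorter pipe has a higher fundamental; the adjustment raises the organ pipe's frequency.
The beat rate rose, so the adjustment moved the organ pipe further from 629 Hz — it was already above the reference.

636 Hz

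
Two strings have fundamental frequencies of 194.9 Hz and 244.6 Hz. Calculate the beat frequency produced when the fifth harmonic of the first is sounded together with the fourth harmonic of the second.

Fifth harmonic of the first: 5·194.9 = 974.5 Hz.
Fourth harmonic of the second: 4·244.6 = 978.4 Hz.
f_beat = |974.5 − 978.4| = 3.9 Hz.

3.9 Hz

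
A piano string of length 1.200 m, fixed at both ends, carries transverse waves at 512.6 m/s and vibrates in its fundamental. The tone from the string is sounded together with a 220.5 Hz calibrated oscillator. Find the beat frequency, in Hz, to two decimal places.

For a string fixed at both ends, f_n = n·v/(2L) = 1·512.6/(2·1.200) = 213.5833 Hz.
f_beat = |213.5833 − 220.5| = 6.92 Hz.

6.92 Hz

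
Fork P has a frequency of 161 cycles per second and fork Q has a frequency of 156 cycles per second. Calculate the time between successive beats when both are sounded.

0.200 s

f_beat = |161 − 156| = 5 Hz.
Beat period T = 1 / f_beat = 1 / 5 s.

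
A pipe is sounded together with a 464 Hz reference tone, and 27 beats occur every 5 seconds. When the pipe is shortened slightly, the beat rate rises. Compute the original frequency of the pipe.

469.4 Hz

Beat frequency = 27/5 = 5.4 Hz.
|f − 464| = 5.4, so the pipe was at either 458.6 Hz or 469.4 Hz.
A shorter pipe has a higher fundamental; the adjustment raises the pipe's frequency.
The beat rate rose, so the adjustment moved the pipe further from 464 Hz — it was already above the reference.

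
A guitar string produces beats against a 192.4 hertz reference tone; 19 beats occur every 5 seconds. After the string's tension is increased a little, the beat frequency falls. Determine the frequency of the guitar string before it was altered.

Beat frequency = 19/5 = 3.8 Hz.
|f − 192.4| = 3.8, so the guitar string was at either 188.6 Hz or 196.2 Hz.
Higher tension means higher frequency; the adjustment raises the guitar string's frequency.
The beat rate fell, so the adjustment moved the guitar string toward 192.4 Hz — it must have started below the reference.

188.6 Hz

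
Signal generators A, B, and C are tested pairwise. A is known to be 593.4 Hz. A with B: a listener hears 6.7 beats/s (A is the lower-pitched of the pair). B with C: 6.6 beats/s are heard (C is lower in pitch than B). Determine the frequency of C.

593.5 Hz

B is above A, so f_B = 593.4 + 6.7 = 600.1 Hz.
C is below B, so f_C = 600.1 − 6.6 = 593.5 Hz.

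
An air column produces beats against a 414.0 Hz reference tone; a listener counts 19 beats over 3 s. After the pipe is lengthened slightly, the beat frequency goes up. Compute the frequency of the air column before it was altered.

Beat frequency = 19/3 = 6.3333 Hz.
|f − 414.0| = 6.3333, so the air column was at either 407.6667 Hz or 420.3333 Hz.
A longer pipe has a lower fundamental; the adjustment lowers the air column's frequency.
The beat rate rose, so the adjustment moved the air column further from 414.0 Hz — it was already below the reference.

407.6667 Hz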